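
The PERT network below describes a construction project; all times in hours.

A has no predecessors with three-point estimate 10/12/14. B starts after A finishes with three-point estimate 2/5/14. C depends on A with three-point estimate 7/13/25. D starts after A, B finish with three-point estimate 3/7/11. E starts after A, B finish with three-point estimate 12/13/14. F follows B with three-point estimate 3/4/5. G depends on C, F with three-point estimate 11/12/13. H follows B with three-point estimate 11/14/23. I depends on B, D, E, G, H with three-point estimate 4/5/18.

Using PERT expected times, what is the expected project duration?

te_A = (10 + 4·12 + 14)/6 = 72/6 = 12
te_B = (2 + 4·5 + 14)/6 = 36/6 = 6
te_C = (7 + 4·13 + 25)/6 = 84/6 = 14
te_D = (3 + 4·7 + 11)/6 = 42/6 = 7
te_E = (12 + 4·13 + 14)/6 = 78/6 = 13
te_F = (3 + 4·4 + 5)/6 = 24/6 = 4
te_G = (11 + 4·12 + 13)/6 = 72/6 = 12
te_H = (11 + 4·14 + 23)/6 = 90/6 = 15
te_I = (4 + 4·5 + 18)/6 = 42/6 = 7

Forward pass:
ES_A = 0; EF_A = 12
ES_B = 12; EF_B = 12+6 = 18
ES_C = 12; EF_C = 12+14 = 26
ES_D = max(EF_A=12, EF_B=18) = 18; EF_D = 18+7 = 25
ES_E = max(EF_A=12, EF_B=18) = 18; EF_E = 18+13 = 31
ES_F = 18; EF_F = 18+4 = 22
ES_G = max(EF_C=26, EF_F=22) = 26; EF_G = 26+12 = 38
ES_H = 18; EF_H = 18+15 = 33
ES_I = max(EF_B=18, EF_D=25, EF_E=31, EF_G=38, EF_H=33) = 38; EF_I = 38+7 = 45
Expected project duration μ = 45 hours. Critical path: A → C → G → I.

45 hours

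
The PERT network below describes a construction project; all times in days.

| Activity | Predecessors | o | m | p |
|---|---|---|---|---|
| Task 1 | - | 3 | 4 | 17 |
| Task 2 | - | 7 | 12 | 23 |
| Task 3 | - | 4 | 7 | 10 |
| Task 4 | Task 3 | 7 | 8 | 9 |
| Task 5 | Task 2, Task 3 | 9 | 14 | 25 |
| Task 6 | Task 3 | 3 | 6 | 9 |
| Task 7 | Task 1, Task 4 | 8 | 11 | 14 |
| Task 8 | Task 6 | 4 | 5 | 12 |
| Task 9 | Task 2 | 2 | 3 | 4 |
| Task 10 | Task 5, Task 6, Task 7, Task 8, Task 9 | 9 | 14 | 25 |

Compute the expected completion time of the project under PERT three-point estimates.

43 days

te_Task 1 = (3 + 4·4 + 17)/6 = 36/6 = 6
te_Task 2 = (7 + 4·12 + 23)/6 = 78/6 = 13
te_Task 3 = (4 + 4·7 + 10)/6 = 42/6 = 7
te_Task 4 = (7 + 4·8 + 9)/6 = 48/6 = 8
te_Task 5 = (9 + 4·14 + 25)/6 = 90/6 = 15
te_Task 6 = (3 + 4·6 + 9)/6 = 36/6 = 6
te_Task 7 = (8 + 4·11 + 14)/6 = 66/6 = 11
te_Task 8 = (4 + 4·5 + 12)/6 = 36/6 = 6
te_Task 9 = (2 + 4·3 + 4)/6 = 18/6 = 3
te_Task 10 = (9 + 4·14 + 25)/6 = 90/6 = 15

Forward pass:
ES_Task 1 = 0; EF_Task 1 = 6
ES_Task 2 = 0; EF_Task 2 = 13
ES_Task 3 = 0; EF_Task 3 = 7
ES_Task 4 = 7; EF_Task 4 = 7+8 = 15
ES_Task 5 = max(EF_Task 2=13, EF_Task 3=7) = 13; EF_Task 5 = 13+15 = 28
ES_Task 6 = 7; EF_Task 6 = 7+6 = 13
ES_Task 7 = max(EF_Task 1=6, EF_Task 4=15) = 15; EF_Task 7 = 15+11 = 26
ES_Task 8 = 13; EF_Task 8 = 13+6 = 19
ES_Task 9 = 13; EF_Task 9 = 13+3 = 16
ES_Task 10 = max(EF_Task 5=28, EF_Task 6=13, EF_Task 7=26, EF_Task 8=19, EF_Task 9=16) = 28; EF_Task 10 = 28+15 = 43
Expected project duration μ = 43 days. Critical path: Task 2 → Task 5 → Task 10.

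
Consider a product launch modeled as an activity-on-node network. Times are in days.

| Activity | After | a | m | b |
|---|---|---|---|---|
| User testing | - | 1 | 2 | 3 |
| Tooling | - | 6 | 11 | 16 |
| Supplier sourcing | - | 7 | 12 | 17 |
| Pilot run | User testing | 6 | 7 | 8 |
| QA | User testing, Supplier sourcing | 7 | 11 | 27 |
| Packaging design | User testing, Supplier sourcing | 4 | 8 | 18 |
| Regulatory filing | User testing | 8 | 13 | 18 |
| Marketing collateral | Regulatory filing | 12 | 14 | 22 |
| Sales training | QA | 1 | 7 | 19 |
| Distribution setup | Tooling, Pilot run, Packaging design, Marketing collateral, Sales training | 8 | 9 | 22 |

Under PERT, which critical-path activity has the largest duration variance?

QA

te_User testing = (1 + 4·2 + 3)/6 = 12/6 = 2; σ²_User testing = ((3−1)/6)² = 0.111
te_Tooling = (6 + 4·11 + 16)/6 = 66/6 = 11; σ²_Tooling = ((16−6)/6)² = 2.778
te_Supplier sourcing = (7 + 4·12 + 17)/6 = 72/6 = 12; σ²_Supplier sourcing = ((17−7)/6)² = 2.778
te_Pilot run = (6 + 4·7 + 8)/6 = 42/6 = 7; σ²_Pilot run = ((8−6)/6)² = 0.111
te_QA = (7 + 4·11 + 27)/6 = 78/6 = 13; σ²_QA = ((27−7)/6)² = 11.111
te_Packaging design = (4 + 4·8 + 18)/6 = 54/6 = 9; σ²_Packaging design = ((18−4)/6)² = 5.444
te_Regulatory filing = (8 + 4·13 + 18)/6 = 78/6 = 13; σ²_Regulatory filing = ((18−8)/6)² = 2.778
te_Marketing collateral = (12 + 4·14 + 22)/6 = 90/6 = 15; σ²_Marketing collateral = ((22−12)/6)² = 2.778
te_Sales training = (1 + 4·7 + 19)/6 = 48/6 = 8; σ²_Sales training = ((19−1)/6)² = 9.000
te_Distribution setup = (8 + 4·9 + 22)/6 = 66/6 = 11; σ²_Distribution setup = ((22−8)/6)² = 5.444

Forward pass:
ES_User testing = 0; EF_User testing = 2
ES_Tooling = 0; EF_Tooling = 11
ES_Supplier sourcing = 0; EF_Supplier sourcing = 12
ES_Pilot run = 2; EF_Pilot run = 2+7 = 9
ES_QA = max(EF_User testing=2, EF_Supplier sourcing=12) = 12; EF_QA = 12+13 = 25
ES_Packaging design = max(EF_User testing=2, EF_Supplier sourcing=12) = 12; EF_Packaging design = 12+9 = 21
ES_Regulatory filing = 2; EF_Regulatory filing = 2+13 = 15
ES_Marketing collateral = 15; EF_Marketing collateral = 15+15 = 30
ES_Sales training = 25; EF_Sales training = 25+8 = 33
ES_Distribution setup = max(EF_Tooling=11, EF_Pilot run=9, EF_Packaging design=21, EF_Marketing collateral=30, EF_Sales training=33) = 33; EF_Distribution setup = 33+11 = 44
Expected project duration μ = 44 days. Critical path: Supplier sourcing → QA → Sales training → Distribution setup.

Variances on critical path: σ²_Supplier sourcing=2.778, σ²_QA=11.111, σ²_Sales training=9.000, σ²_Distribution setup=5.444.
Largest is σ²_QA = 11.111.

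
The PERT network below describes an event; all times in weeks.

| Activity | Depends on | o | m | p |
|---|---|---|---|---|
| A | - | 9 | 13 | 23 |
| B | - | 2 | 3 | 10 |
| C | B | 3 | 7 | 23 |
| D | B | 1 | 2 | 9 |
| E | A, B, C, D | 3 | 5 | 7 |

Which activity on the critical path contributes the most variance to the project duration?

te_A = (9 + 4·13 + 23)/6 = 84/6 = 14; σ²_A = ((23−9)/6)² = 5.444
te_B = (2 + 4·3 + 10)/6 = 24/6 = 4; σ²_B = ((10−2)/6)² = 1.778
te_C = (3 + 4·7 + 23)/6 = 54/6 = 9; σ²_C = ((23−3)/6)² = 11.111
te_D = (1 + 4·2 + 9)/6 = 18/6 = 3; σ²_D = ((9−1)/6)² = 1.778
te_E = (3 + 4·5 + 7)/6 = 30/6 = 5; σ²_E = ((7−3)/6)² = 0.444

Forward pass:
ES_A = 0; EF_A = 14
ES_B = 0; EF_B = 4
ES_C = 4; EF_C = 4+9 = 13
ES_D = 4; EF_D = 4+3 = 7
ES_E = max(EF_A=14, EF_B=4, EF_C=13, EF_D=7) = 14; EF_E = 14+5 = 19
Expected project duration μ = 19 weeks. Critical path: A → E.

Variances on critical path: σ²_A=5.444, σ²_E=0.444.
Largest is σ²_A = 5.444.

A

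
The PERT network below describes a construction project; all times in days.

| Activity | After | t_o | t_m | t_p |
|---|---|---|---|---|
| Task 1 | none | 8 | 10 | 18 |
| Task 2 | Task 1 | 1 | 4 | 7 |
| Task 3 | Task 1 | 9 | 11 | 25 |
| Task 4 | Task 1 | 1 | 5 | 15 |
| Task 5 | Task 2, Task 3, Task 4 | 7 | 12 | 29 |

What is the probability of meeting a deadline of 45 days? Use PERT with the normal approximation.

te_Task 1 = (8 + 4·10 + 18)/6 = 66/6 = 11; σ²_Task 1 = ((18−8)/6)² = 2.778
te_Task 2 = (1 + 4·4 + 7)/6 = 24/6 = 4; σ²_Task 2 = ((7−1)/6)² = 1.000
te_Task 3 = (9 + 4·11 + 25)/6 = 78/6 = 13; σ²_Task 3 = ((25−9)/6)² = 7.111
te_Task 4 = (1 + 4·5 + 15)/6 = 36/6 = 6; σ²_Task 4 = ((15−1)/6)² = 5.444
te_Task 5 = (7 + 4·12 + 29)/6 = 84/6 = 14; σ²_Task 5 = ((29−7)/6)² = 13.444

Forward pass:
ES_Task 1 = 0; EF_Task 1 = 11
ES_Task 2 = 11; EF_Task 2 = 11+4 = 15
ES_Task 3 = 11; EF_Task 3 = 11+13 = 24
ES_Task 4 = 11; EF_Task 4 = 11+6 = 17
ES_Task 5 = max(EF_Task 2=15, EF_Task 3=24, EF_Task 4=17) = 24; EF_Task 5 = 24+14 = 38
Expected project duration μ = 38 days. Critical path: Task 1 → Task 3 → Task 5.

Variance along critical path = 2.778 + 7.111 + 13.444 = 23.333; σ = √23.333 = 4.830 days.
Z = (45 − 38) / 4.830 = 1.449
P(T ≤ 45) = Φ(1.449) ≈ 0.926

0.926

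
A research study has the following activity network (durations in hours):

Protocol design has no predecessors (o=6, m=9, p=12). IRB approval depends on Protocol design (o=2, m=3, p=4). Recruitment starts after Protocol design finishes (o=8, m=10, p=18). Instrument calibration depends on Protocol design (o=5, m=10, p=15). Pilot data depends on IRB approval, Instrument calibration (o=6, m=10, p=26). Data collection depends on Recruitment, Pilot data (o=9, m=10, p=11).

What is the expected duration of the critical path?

te_Protocol design = (6 + 4·9 + 12)/6 = 54/6 = 9
te_IRB approval = (2 + 4·3 + 4)/6 = 18/6 = 3
te_Recruitment = (8 + 4·10 + 18)/6 = 66/6 = 11
te_Instrument calibration = (5 + 4·10 + 15)/6 = 60/6 = 10
te_Pilot data = (6 + 4·10 + 26)/6 = 72/6 = 12
te_Data collection = (9 + 4·10 + 11)/6 = 60/6 = 10

Forward pass:
ES_Protocol design = 0; EF_Protocol design = 9
ES_IRB approval = 9; EF_IRB approval = 9+3 = 12
ES_Recruitment = 9; EF_Recruitment = 9+11 = 20
ES_Instrument calibration = 9; EF_Instrument calibration = 9+10 = 19
ES_Pilot data = max(EF_IRB approval=12, EF_Instrument calibration=19) = 19; EF_Pilot data = 19+12 = 31
ES_Data collection = max(EF_Recruitment=20, EF_Pilot data=31) = 31; EF_Data collection = 31+10 = 41
Expected project duration μ = 41 hours. Critical path: Protocol design → Instrument calibration → Pilot data → Data collection.

41 hours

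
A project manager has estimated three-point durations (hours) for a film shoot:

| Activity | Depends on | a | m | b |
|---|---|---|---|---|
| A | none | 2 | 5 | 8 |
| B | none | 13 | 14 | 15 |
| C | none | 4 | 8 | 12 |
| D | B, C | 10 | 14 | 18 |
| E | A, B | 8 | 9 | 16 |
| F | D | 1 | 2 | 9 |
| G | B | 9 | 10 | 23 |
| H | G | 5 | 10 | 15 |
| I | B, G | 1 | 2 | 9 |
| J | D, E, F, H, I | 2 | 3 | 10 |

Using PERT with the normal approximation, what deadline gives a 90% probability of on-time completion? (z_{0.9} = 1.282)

44.1 hours

te_A = (2 + 4·5 + 8)/6 = 30/6 = 5; σ²_A = ((8−2)/6)² = 1.000
te_B = (13 + 4·14 + 15)/6 = 84/6 = 14; σ²_B = ((15−13)/6)² = 0.111
te_C = (4 + 4·8 + 12)/6 = 48/6 = 8; σ²_C = ((12−4)/6)² = 1.778
te_D = (10 + 4·14 + 18)/6 = 84/6 = 14; σ²_D = ((18−10)/6)² = 1.778
te_E = (8 + 4·9 + 16)/6 = 60/6 = 10; σ²_E = ((16−8)/6)² = 1.778
te_F = (1 + 4·2 + 9)/6 = 18/6 = 3; σ²_F = ((9−1)/6)² = 1.778
te_G = (9 + 4·10 + 23)/6 = 72/6 = 12; σ²_G = ((23−9)/6)² = 5.444
te_H = (5 + 4·10 + 15)/6 = 60/6 = 10; σ²_H = ((15−5)/6)² = 2.778
te_I = (1 + 4·2 + 9)/6 = 18/6 = 3; σ²_I = ((9−1)/6)² = 1.778
te_J = (2 + 4·3 + 10)/6 = 24/6 = 4; σ²_J = ((10−2)/6)² = 1.778

Forward pass:
ES_A = 0; EF_A = 5
ES_B = 0; EF_B = 14
ES_C = 0; EF_C = 8
ES_D = max(EF_B=14, EF_C=8) = 14; EF_D = 14+14 = 28
ES_E = max(EF_A=5, EF_B=14) = 14; EF_E = 14+10 = 24
ES_F = 28; EF_F = 28+3 = 31
ES_G = 14; EF_G = 14+12 = 26
ES_H = 26; EF_H = 26+10 = 36
ES_I = max(EF_B=14, EF_G=26) = 26; EF_I = 26+3 = 29
ES_J = max(EF_D=28, EF_E=24, EF_F=31, EF_H=36, EF_I=29) = 36; EF_J = 36+4 = 40
Expected project duration μ = 40 hours. Critical path: B → G → H → J.

Variance along critical path = 0.111 + 5.444 + 2.778 + 1.778 = 10.111; σ = 3.180 hours.
D = μ + z·σ = 40 + 1.282·3.180 = 44.1 hours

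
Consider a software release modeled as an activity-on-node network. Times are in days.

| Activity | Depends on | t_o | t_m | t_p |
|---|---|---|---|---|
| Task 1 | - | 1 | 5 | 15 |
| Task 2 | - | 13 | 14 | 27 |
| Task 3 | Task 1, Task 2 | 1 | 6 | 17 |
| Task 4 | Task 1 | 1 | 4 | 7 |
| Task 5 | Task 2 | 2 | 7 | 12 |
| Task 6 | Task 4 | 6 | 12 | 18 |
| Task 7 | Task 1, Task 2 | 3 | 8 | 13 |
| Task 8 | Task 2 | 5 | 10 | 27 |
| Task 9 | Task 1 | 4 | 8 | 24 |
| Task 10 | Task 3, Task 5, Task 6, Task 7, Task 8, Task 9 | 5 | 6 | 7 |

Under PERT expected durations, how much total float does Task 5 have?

te_Task 1 = (1 + 4·5 + 15)/6 = 36/6 = 6
te_Task 2 = (13 + 4·14 + 27)/6 = 96/6 = 16
te_Task 3 = (1 + 4·6 + 17)/6 = 42/6 = 7
te_Task 4 = (1 + 4·4 + 7)/6 = 24/6 = 4
te_Task 5 = (2 + 4·7 + 12)/6 = 42/6 = 7
te_Task 6 = (6 + 4·12 + 18)/6 = 72/6 = 12
te_Task 7 = (3 + 4·8 + 13)/6 = 48/6 = 8
te_Task 8 = (5 + 4·10 + 27)/6 = 72/6 = 12
te_Task 9 = (4 + 4·8 + 24)/6 = 60/6 = 10
te_Task 10 = (5 + 4·6 + 7)/6 = 36/6 = 6

Forward pass:
ES_Task 1 = 0; EF_Task 1 = 6
ES_Task 2 = 0; EF_Task 2 = 16
ES_Task 3 = max(EF_Task 1=6, EF_Task 2=16) = 16; EF_Task 3 = 16+7 = 23
ES_Task 4 = 6; EF_Task 4 = 6+4 = 10
ES_Task 5 = 16; EF_Task 5 = 16+7 = 23
ES_Task 6 = 10; EF_Task 6 = 10+12 = 22
ES_Task 7 = max(EF_Task 1=6, EF_Task 2=16) = 16; EF_Task 7 = 16+8 = 24
ES_Task 8 = 16; EF_Task 8 = 16+12 = 28
ES_Task 9 = 6; EF_Task 9 = 6+10 = 16
ES_Task 10 = max(EF_Task 3=23, EF_Task 5=23, EF_Task 6=22, EF_Task 7=24, EF_Task 8=28, EF_Task 9=16) = 28; EF_Task 10 = 28+6 = 34
Expected project duration μ = 34 days. Critical path: Task 2 → Task 8 → Task 10.

Backward pass:
LF_Task 10 = 34; LS_Task 10 = 34−6 = 28
LF_Task 9 = LS_Task 10 = 28; LS_Task 9 = 28−10 = 18
LF_Task 8 = LS_Task 10 = 28; LS_Task 8 = 28−12 = 16
LF_Task 7 = LS_Task 10 = 28; LS_Task 7 = 28−8 = 20
LF_Task 6 = LS_Task 10 = 28; LS_Task 6 = 28−12 = 16
LF_Task 5 = LS_Task 10 = 28; LS_Task 5 = 28−7 = 21
LF_Task 4 = LS_Task 6 = 16; LS_Task 4 = 16−4 = 12
LF_Task 3 = LS_Task 10 = 28; LS_Task 3 = 28−7 = 21
LF_Task 2 = min(LS_Task 3=21, LS_Task 5=21, LS_Task 7=20, LS_Task 8=16) = 16; LS_Task 2 = 16−16 = 0
LF_Task 1 = min(LS_Task 3=21, LS_Task 4=12, LS_Task 7=20, LS_Task 9=18) = 12; LS_Task 1 = 12−6 = 6
Slack_Task 5 = LS_Task 5 − ES_Task 5 = 21 − 16 = 5

5 days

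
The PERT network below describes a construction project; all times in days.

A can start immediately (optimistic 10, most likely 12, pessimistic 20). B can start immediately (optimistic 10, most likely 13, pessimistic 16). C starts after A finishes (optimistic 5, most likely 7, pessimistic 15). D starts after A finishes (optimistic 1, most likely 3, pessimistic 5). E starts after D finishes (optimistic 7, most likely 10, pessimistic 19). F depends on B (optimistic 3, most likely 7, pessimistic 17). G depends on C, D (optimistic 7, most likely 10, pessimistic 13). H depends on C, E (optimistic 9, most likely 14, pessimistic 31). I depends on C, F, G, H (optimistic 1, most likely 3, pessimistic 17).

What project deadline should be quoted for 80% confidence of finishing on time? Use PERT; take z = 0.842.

52.4 days

te_A = (10 + 4·12 + 20)/6 = 78/6 = 13; σ²_A = ((20−10)/6)² = 2.778
te_B = (10 + 4·13 + 16)/6 = 78/6 = 13; σ²_B = ((16−10)/6)² = 1.000
te_C = (5 + 4·7 + 15)/6 = 48/6 = 8; σ²_C = ((15−5)/6)² = 2.778
te_D = (1 + 4·3 + 5)/6 = 18/6 = 3; σ²_D = ((5−1)/6)² = 0.444
te_E = (7 + 4·10 + 19)/6 = 66/6 = 11; σ²_E = ((19−7)/6)² = 4.000
te_F = (3 + 4·7 + 17)/6 = 48/6 = 8; σ²_F = ((17−3)/6)² = 5.444
te_G = (7 + 4·10 + 13)/6 = 60/6 = 10; σ²_G = ((13−7)/6)² = 1.000
te_H = (9 + 4·14 + 31)/6 = 96/6 = 16; σ²_H = ((31−9)/6)² = 13.444
te_I = (1 + 4·3 + 17)/6 = 30/6 = 5; σ²_I = ((17−1)/6)² = 7.111

Forward pass:
ES_A = 0; EF_A = 13
ES_B = 0; EF_B = 13
ES_C = 13; EF_C = 13+8 = 21
ES_D = 13; EF_D = 13+3 = 16
ES_E = 16; EF_E = 16+11 = 27
ES_F = 13; EF_F = 13+8 = 21
ES_G = max(EF_C=21, EF_D=16) = 21; EF_G = 21+10 = 31
ES_H = max(EF_C=21, EF_E=27) = 27; EF_H = 27+16 = 43
ES_I = max(EF_C=21, EF_F=21, EF_G=31, EF_H=43) = 43; EF_I = 43+5 = 48
Expected project duration μ = 48 days. Critical path: A → D → E → H → I.

Variance along critical path = 2.778 + 0.444 + 4.000 + 13.444 + 7.111 = 27.778; σ = 5.270 days.
D = μ + z·σ = 48 + 0.842·5.270 = 52.4 days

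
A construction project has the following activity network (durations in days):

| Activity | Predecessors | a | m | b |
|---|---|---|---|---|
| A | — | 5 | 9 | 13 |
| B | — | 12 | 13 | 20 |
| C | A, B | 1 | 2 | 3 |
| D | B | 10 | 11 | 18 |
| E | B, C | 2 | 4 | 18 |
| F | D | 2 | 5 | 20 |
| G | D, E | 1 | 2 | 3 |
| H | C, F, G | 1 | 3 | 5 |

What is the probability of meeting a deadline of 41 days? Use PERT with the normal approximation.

0.917

te_A = (5 + 4·9 + 13)/6 = 54/6 = 9; σ²_A = ((13−5)/6)² = 1.778
te_B = (12 + 4·13 + 20)/6 = 84/6 = 14; σ²_B = ((20−12)/6)² = 1.778
te_C = (1 + 4·2 + 3)/6 = 12/6 = 2; σ²_C = ((3−1)/6)² = 0.111
te_D = (10 + 4·11 + 18)/6 = 72/6 = 12; σ²_D = ((18−10)/6)² = 1.778
te_E = (2 + 4·4 + 18)/6 = 36/6 = 6; σ²_E = ((18−2)/6)² = 7.111
te_F = (2 + 4·5 + 20)/6 = 42/6 = 7; σ²_F = ((20−2)/6)² = 9.000
te_G = (1 + 4·2 + 3)/6 = 12/6 = 2; σ²_G = ((3−1)/6)² = 0.111
te_H = (1 + 4·3 + 5)/6 = 18/6 = 3; σ²_H = ((5−1)/6)² = 0.444

Forward pass:
ES_A = 0; EF_A = 9
ES_B = 0; EF_B = 14
ES_C = max(EF_A=9, EF_B=14) = 14; EF_C = 14+2 = 16
ES_D = 14; EF_D = 14+12 = 26
ES_E = max(EF_B=14, EF_C=16) = 16; EF_E = 16+6 = 22
ES_F = 26; EF_F = 26+7 = 33
ES_G = max(EF_D=26, EF_E=22) = 26; EF_G = 26+2 = 28
ES_H = max(EF_C=16, EF_F=33, EF_G=28) = 33; EF_H = 33+3 = 36
Expected project duration μ = 36 days. Critical path: B → D → F → H.

Variance along critical path = 1.778 + 1.778 + 9.000 + 0.444 = 13.000; σ = √13.000 = 3.606 days.
Z = (41 − 36) / 3.606 = 1.387
P(T ≤ 41) = Φ(1.387) ≈ 0.917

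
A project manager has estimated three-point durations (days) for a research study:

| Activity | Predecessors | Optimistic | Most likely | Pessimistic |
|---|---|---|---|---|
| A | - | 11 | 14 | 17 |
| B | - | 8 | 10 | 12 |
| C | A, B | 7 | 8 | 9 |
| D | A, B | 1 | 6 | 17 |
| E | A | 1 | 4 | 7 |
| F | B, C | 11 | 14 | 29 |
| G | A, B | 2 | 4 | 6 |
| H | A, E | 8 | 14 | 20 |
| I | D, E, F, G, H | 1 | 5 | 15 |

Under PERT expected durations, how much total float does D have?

17 days

te_A = (11 + 4·14 + 17)/6 = 84/6 = 14
te_B = (8 + 4·10 + 12)/6 = 60/6 = 10
te_C = (7 + 4·8 + 9)/6 = 48/6 = 8
te_D = (1 + 4·6 + 17)/6 = 42/6 = 7
te_E = (1 + 4·4 + 7)/6 = 24/6 = 4
te_F = (11 + 4·14 + 29)/6 = 96/6 = 16
te_G = (2 + 4·4 + 6)/6 = 24/6 = 4
te_H = (8 + 4·14 + 20)/6 = 84/6 = 14
te_I = (1 + 4·5 + 15)/6 = 36/6 = 6

Forward pass:
ES_A = 0; EF_A = 14
ES_B = 0; EF_B = 10
ES_C = max(EF_A=14, EF_B=10) = 14; EF_C = 14+8 = 22
ES_D = max(EF_A=14, EF_B=10) = 14; EF_D = 14+7 = 21
ES_E = 14; EF_E = 14+4 = 18
ES_F = max(EF_B=10, EF_C=22) = 22; EF_F = 22+16 = 38
ES_G = max(EF_A=14, EF_B=10) = 14; EF_G = 14+4 = 18
ES_H = max(EF_A=14, EF_E=18) = 18; EF_H = 18+14 = 32
ES_I = max(EF_D=21, EF_E=18, EF_F=38, EF_G=18, EF_H=32) = 38; EF_I = 38+6 = 44
Expected project duration μ = 44 days. Critical path: A → C → F → I.

Backward pass:
LF_I = 44; LS_I = 44−6 = 38
LF_H = LS_I = 38; LS_H = 38−14 = 24
LF_G = LS_I = 38; LS_G = 38−4 = 34
LF_F = LS_I = 38; LS_F = 38−16 = 22
LF_E = min(LS_H=24, LS_I=38) = 24; LS_E = 24−4 = 20
LF_D = LS_I = 38; LS_D = 38−7 = 31
LF_C = LS_F = 22; LS_C = 22−8 = 14
LF_B = min(LS_C=14, LS_D=31, LS_F=22, LS_G=34) = 14; LS_B = 14−10 = 4
LF_A = min(LS_C=14, LS_D=31, LS_E=20, LS_G=34, LS_H=24) = 14; LS_A = 14−14 = 0
Slack_D = LS_D − ES_D = 31 − 14 = 17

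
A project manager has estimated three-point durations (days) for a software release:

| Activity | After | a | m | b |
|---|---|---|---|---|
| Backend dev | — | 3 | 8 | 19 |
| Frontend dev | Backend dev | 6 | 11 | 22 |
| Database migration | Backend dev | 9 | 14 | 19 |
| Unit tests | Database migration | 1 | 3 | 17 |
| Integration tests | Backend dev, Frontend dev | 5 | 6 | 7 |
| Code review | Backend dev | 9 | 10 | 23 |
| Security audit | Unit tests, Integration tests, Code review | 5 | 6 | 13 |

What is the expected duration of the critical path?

te_Backend dev = (3 + 4·8 + 19)/6 = 54/6 = 9
te_Frontend dev = (6 + 4·11 + 22)/6 = 72/6 = 12
te_Database migration = (9 + 4·14 + 19)/6 = 84/6 = 14
te_Unit tests = (1 + 4·3 + 17)/6 = 30/6 = 5
te_Integration tests = (5 + 4·6 + 7)/6 = 36/6 = 6
te_Code review = (9 + 4·10 + 23)/6 = 72/6 = 12
te_Security audit = (5 + 4·6 + 13)/6 = 42/6 = 7

Forward pass:
ES_Backend dev = 0; EF_Backend dev = 9
ES_Frontend dev = 9; EF_Frontend dev = 9+12 = 21
ES_Database migration = 9; EF_Database migration = 9+14 = 23
ES_Unit tests = 23; EF_Unit tests = 23+5 = 28
ES_Integration tests = max(EF_Backend dev=9, EF_Frontend dev=21) = 21; EF_Integration tests = 21+6 = 27
ES_Code review = 9; EF_Code review = 9+12 = 21
ES_Security audit = max(EF_Unit tests=28, EF_Integration tests=27, EF_Code review=21) = 28; EF_Security audit = 28+7 = 35
Expected project duration μ = 35 days. Critical path: Backend dev → Database migration → Unit tests → Security audit.

35 days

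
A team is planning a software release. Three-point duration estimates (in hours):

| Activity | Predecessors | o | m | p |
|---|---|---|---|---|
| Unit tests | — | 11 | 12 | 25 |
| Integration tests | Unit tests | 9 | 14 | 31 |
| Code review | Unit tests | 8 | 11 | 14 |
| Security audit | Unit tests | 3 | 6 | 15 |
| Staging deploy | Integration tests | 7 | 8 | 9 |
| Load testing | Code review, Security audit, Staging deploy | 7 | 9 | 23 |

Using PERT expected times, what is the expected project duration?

49 hours

te_Unit tests = (11 + 4·12 + 25)/6 = 84/6 = 14
te_Integration tests = (9 + 4·14 + 31)/6 = 96/6 = 16
te_Code review = (8 + 4·11 + 14)/6 = 66/6 = 11
te_Security audit = (3 + 4·6 + 15)/6 = 42/6 = 7
te_Staging deploy = (7 + 4·8 + 9)/6 = 48/6 = 8
te_Load testing = (7 + 4·9 + 23)/6 = 66/6 = 11

Forward pass:
ES_Unit tests = 0; EF_Unit tests = 14
ES_Integration tests = 14; EF_Integration tests = 14+16 = 30
ES_Code review = 14; EF_Code review = 14+11 = 25
ES_Security audit = 14; EF_Security audit = 14+7 = 21
ES_Staging deploy = 30; EF_Staging deploy = 30+8 = 38
ES_Load testing = max(EF_Code review=25, EF_Security audit=21, EF_Staging deploy=38) = 38; EF_Load testing = 38+11 = 49
Expected project duration μ = 49 hours. Critical path: Unit tests → Integration tests → Staging deploy → Load testing.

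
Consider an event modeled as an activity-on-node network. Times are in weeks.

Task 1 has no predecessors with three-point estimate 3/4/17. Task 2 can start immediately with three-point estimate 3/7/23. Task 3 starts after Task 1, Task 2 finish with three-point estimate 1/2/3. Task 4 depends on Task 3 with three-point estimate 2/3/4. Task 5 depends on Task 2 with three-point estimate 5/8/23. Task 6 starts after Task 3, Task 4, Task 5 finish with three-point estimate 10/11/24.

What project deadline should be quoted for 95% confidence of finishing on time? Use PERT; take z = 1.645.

40.3 weeks

te_Task 1 = (3 + 4·4 + 17)/6 = 36/6 = 6; σ²_Task 1 = ((17−3)/6)² = 5.444
te_Task 2 = (3 + 4·7 + 23)/6 = 54/6 = 9; σ²_Task 2 = ((23−3)/6)² = 11.111
te_Task 3 = (1 + 4·2 + 3)/6 = 12/6 = 2; σ²_Task 3 = ((3−1)/6)² = 0.111
te_Task 4 = (2 + 4·3 + 4)/6 = 18/6 = 3; σ²_Task 4 = ((4−2)/6)² = 0.111
te_Task 5 = (5 + 4·8 + 23)/6 = 60/6 = 10; σ²_Task 5 = ((23−5)/6)² = 9.000
te_Task 6 = (10 + 4·11 + 24)/6 = 78/6 = 13; σ²_Task 6 = ((24−10)/6)² = 5.444

Forward pass:
ES_Task 1 = 0; EF_Task 1 = 6
ES_Task 2 = 0; EF_Task 2 = 9
ES_Task 3 = max(EF_Task 1=6, EF_Task 2=9) = 9; EF_Task 3 = 9+2 = 11
ES_Task 4 = 11; EF_Task 4 = 11+3 = 14
ES_Task 5 = 9; EF_Task 5 = 9+10 = 19
ES_Task 6 = max(EF_Task 3=11, EF_Task 4=14, EF_Task 5=19) = 19; EF_Task 6 = 19+13 = 32
Expected project duration μ = 32 weeks. Critical path: Task 2 → Task 5 → Task 6.

Variance along critical path = 11.111 + 9.000 + 5.444 = 25.556; σ = 5.055 weeks.
D = μ + z·σ = 32 + 1.645·5.055 = 40.3 weeks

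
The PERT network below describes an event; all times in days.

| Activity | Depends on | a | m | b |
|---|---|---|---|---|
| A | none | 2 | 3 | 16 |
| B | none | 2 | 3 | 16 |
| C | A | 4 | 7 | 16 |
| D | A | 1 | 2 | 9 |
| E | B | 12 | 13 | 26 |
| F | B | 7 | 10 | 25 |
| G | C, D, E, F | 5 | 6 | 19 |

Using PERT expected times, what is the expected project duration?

28 days

te_A = (2 + 4·3 + 16)/6 = 30/6 = 5
te_B = (2 + 4·3 + 16)/6 = 30/6 = 5
te_C = (4 + 4·7 + 16)/6 = 48/6 = 8
te_D = (1 + 4·2 + 9)/6 = 18/6 = 3
te_E = (12 + 4·13 + 26)/6 = 90/6 = 15
te_F = (7 + 4·10 + 25)/6 = 72/6 = 12
te_G = (5 + 4·6 + 19)/6 = 48/6 = 8

Forward pass:
ES_A = 0; EF_A = 5
ES_B = 0; EF_B = 5
ES_C = 5; EF_C = 5+8 = 13
ES_D = 5; EF_D = 5+3 = 8
ES_E = 5; EF_E = 5+15 = 20
ES_F = 5; EF_F = 5+12 = 17
ES_G = max(EF_C=13, EF_D=8, EF_E=20, EF_F=17) = 20; EF_G = 20+8 = 28
Expected project duration μ = 28 days. Critical path: B → E → G.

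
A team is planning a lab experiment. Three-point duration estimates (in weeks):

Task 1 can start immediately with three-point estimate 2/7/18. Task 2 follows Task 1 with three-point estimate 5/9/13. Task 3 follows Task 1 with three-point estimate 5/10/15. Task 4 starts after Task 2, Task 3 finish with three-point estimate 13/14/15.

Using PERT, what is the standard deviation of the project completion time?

3.16 weeks

te_Task 1 = (2 + 4·7 + 18)/6 = 48/6 = 8; σ²_Task 1 = ((18−2)/6)² = 7.111
te_Task 2 = (5 + 4·9 + 13)/6 = 54/6 = 9; σ²_Task 2 = ((13−5)/6)² = 1.778
te_Task 3 = (5 + 4·10 + 15)/6 = 60/6 = 10; σ²_Task 3 = ((15−5)/6)² = 2.778
te_Task 4 = (13 + 4·14 + 15)/6 = 84/6 = 14; σ²_Task 4 = ((15−13)/6)² = 0.111

Forward pass:
ES_Task 1 = 0; EF_Task 1 = 8
ES_Task 2 = 8; EF_Task 2 = 8+9 = 17
ES_Task 3 = 8; EF_Task 3 = 8+10 = 18
ES_Task 4 = max(EF_Task 2=17, EF_Task 3=18) = 18; EF_Task 4 = 18+14 = 32
Expected project duration μ = 32 weeks. Critical path: Task 1 → Task 3 → Task 4.

Variance along critical path = 7.111 + 2.778 + 0.111 = 10.000
σ = √10.000 = 3.162 weeks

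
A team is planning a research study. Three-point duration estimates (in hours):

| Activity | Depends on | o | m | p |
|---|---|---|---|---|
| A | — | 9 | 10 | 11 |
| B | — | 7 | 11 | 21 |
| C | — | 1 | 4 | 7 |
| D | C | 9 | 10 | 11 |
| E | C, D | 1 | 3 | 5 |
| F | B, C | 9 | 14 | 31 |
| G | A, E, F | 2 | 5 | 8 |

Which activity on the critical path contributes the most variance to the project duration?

te_A = (9 + 4·10 + 11)/6 = 60/6 = 10; σ²_A = ((11−9)/6)² = 0.111
te_B = (7 + 4·11 + 21)/6 = 72/6 = 12; σ²_B = ((21−7)/6)² = 5.444
te_C = (1 + 4·4 + 7)/6 = 24/6 = 4; σ²_C = ((7−1)/6)² = 1.000
te_D = (9 + 4·10 + 11)/6 = 60/6 = 10; σ²_D = ((11−9)/6)² = 0.111
te_E = (1 + 4·3 + 5)/6 = 18/6 = 3; σ²_E = ((5−1)/6)² = 0.444
te_F = (9 + 4·14 + 31)/6 = 96/6 = 16; σ²_F = ((31−9)/6)² = 13.444
te_G = (2 + 4·5 + 8)/6 = 30/6 = 5; σ²_G = ((8−2)/6)² = 1.000

Forward pass:
ES_A = 0; EF_A = 10
ES_B = 0; EF_B = 12
ES_C = 0; EF_C = 4
ES_D = 4; EF_D = 4+10 = 14
ES_E = max(EF_C=4, EF_D=14) = 14; EF_E = 14+3 = 17
ES_F = max(EF_B=12, EF_C=4) = 12; EF_F = 12+16 = 28
ES_G = max(EF_A=10, EF_E=17, EF_F=28) = 28; EF_G = 28+5 = 33
Expected project duration μ = 33 hours. Critical path: B → F → G.

Variances on critical path: σ²_B=5.444, σ²_F=13.444, σ²_G=1.000.
Largest is σ²_F = 13.444.

F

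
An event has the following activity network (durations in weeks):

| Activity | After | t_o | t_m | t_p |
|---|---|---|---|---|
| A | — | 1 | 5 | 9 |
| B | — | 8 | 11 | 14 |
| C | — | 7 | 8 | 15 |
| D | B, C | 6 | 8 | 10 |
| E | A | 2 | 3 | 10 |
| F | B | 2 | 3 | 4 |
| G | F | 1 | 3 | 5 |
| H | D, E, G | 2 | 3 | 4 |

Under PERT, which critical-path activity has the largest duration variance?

B

te_A = (1 + 4·5 + 9)/6 = 30/6 = 5; σ²_A = ((9−1)/6)² = 1.778
te_B = (8 + 4·11 + 14)/6 = 66/6 = 11; σ²_B = ((14−8)/6)² = 1.000
te_C = (7 + 4·8 + 15)/6 = 54/6 = 9; σ²_C = ((15−7)/6)² = 1.778
te_D = (6 + 4·8 + 10)/6 = 48/6 = 8; σ²_D = ((10−6)/6)² = 0.444
te_E = (2 + 4·3 + 10)/6 = 24/6 = 4; σ²_E = ((10−2)/6)² = 1.778
te_F = (2 + 4·3 + 4)/6 = 18/6 = 3; σ²_F = ((4−2)/6)² = 0.111
te_G = (1 + 4·3 + 5)/6 = 18/6 = 3; σ²_G = ((5−1)/6)² = 0.444
te_H = (2 + 4·3 + 4)/6 = 18/6 = 3; σ²_H = ((4−2)/6)² = 0.111

Forward pass:
ES_A = 0; EF_A = 5
ES_B = 0; EF_B = 11
ES_C = 0; EF_C = 9
ES_D = max(EF_B=11, EF_C=9) = 11; EF_D = 11+8 = 19
ES_E = 5; EF_E = 5+4 = 9
ES_F = 11; EF_F = 11+3 = 14
ES_G = 14; EF_G = 14+3 = 17
ES_H = max(EF_D=19, EF_E=9, EF_G=17) = 19; EF_H = 19+3 = 22
Expected project duration μ = 22 weeks. Critical path: B → D → H.

Variances on critical path: σ²_B=1.000, σ²_D=0.444, σ²_H=0.111.
Largest is σ²_B = 1.000.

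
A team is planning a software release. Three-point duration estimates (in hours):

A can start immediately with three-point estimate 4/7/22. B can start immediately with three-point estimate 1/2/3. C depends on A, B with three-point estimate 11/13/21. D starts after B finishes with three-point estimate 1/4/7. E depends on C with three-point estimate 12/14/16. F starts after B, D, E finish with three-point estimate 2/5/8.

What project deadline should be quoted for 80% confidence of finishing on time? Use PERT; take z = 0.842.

te_A = (4 + 4·7 + 22)/6 = 54/6 = 9; σ²_A = ((22−4)/6)² = 9.000
te_B = (1 + 4·2 + 3)/6 = 12/6 = 2; σ²_B = ((3−1)/6)² = 0.111
te_C = (11 + 4·13 + 21)/6 = 84/6 = 14; σ²_C = ((21−11)/6)² = 2.778
te_D = (1 + 4·4 + 7)/6 = 24/6 = 4; σ²_D = ((7−1)/6)² = 1.000
te_E = (12 + 4·14 + 16)/6 = 84/6 = 14; σ²_E = ((16−12)/6)² = 0.444
te_F = (2 + 4·5 + 8)/6 = 30/6 = 5; σ²_F = ((8−2)/6)² = 1.000

Forward pass:
ES_A = 0; EF_A = 9
ES_B = 0; EF_B = 2
ES_C = max(EF_A=9, EF_B=2) = 9; EF_C = 9+14 = 23
ES_D = 2; EF_D = 2+4 = 6
ES_E = 23; EF_E = 23+14 = 37
ES_F = max(EF_B=2, EF_D=6, EF_E=37) = 37; EF_F = 37+5 = 42
Expected project duration μ = 42 hours. Critical path: A → C → E → F.

Variance along critical path = 9.000 + 2.778 + 0.444 + 1.000 = 13.222; σ = 3.636 hours.
D = μ + z·σ = 42 + 0.842·3.636 = 45.1 hours

45.1 hours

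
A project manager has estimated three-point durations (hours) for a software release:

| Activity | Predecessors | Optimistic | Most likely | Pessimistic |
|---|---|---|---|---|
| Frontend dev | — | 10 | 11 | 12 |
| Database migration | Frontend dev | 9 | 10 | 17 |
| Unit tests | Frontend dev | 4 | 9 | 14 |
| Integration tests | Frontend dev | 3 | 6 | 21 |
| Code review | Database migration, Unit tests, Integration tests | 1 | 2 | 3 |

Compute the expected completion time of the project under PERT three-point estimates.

24 hours

te_Frontend dev = (10 + 4·11 + 12)/6 = 66/6 = 11
te_Database migration = (9 + 4·10 + 17)/6 = 66/6 = 11
te_Unit tests = (4 + 4·9 + 14)/6 = 54/6 = 9
te_Integration tests = (3 + 4·6 + 21)/6 = 48/6 = 8
te_Code review = (1 + 4·2 + 3)/6 = 12/6 = 2

Forward pass:
ES_Frontend dev = 0; EF_Frontend dev = 11
ES_Database migration = 11; EF_Database migration = 11+11 = 22
ES_Unit tests = 11; EF_Unit tests = 11+9 = 20
ES_Integration tests = 11; EF_Integration tests = 11+8 = 19
ES_Code review = max(EF_Database migration=22, EF_Unit tests=20, EF_Integration tests=19) = 22; EF_Code review = 22+2 = 24
Expected project duration μ = 24 hours. Critical path: Frontend dev → Database migration → Code review.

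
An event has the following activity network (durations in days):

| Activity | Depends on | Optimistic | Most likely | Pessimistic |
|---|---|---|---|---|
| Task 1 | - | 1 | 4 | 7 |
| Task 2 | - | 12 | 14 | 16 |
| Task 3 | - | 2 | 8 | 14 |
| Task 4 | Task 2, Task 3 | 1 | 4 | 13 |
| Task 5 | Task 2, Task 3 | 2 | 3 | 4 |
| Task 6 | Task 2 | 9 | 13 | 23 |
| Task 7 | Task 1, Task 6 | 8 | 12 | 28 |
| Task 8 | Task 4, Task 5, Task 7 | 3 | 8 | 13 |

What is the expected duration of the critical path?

50 days

te_Task 1 = (1 + 4·4 + 7)/6 = 24/6 = 4
te_Task 2 = (12 + 4·14 + 16)/6 = 84/6 = 14
te_Task 3 = (2 + 4·8 + 14)/6 = 48/6 = 8
te_Task 4 = (1 + 4·4 + 13)/6 = 30/6 = 5
te_Task 5 = (2 + 4·3 + 4)/6 = 18/6 = 3
te_Task 6 = (9 + 4·13 + 23)/6 = 84/6 = 14
te_Task 7 = (8 + 4·12 + 28)/6 = 84/6 = 14
te_Task 8 = (3 + 4·8 + 13)/6 = 48/6 = 8

Forward pass:
ES_Task 1 = 0; EF_Task 1 = 4
ES_Task 2 = 0; EF_Task 2 = 14
ES_Task 3 = 0; EF_Task 3 = 8
ES_Task 4 = max(EF_Task 2=14, EF_Task 3=8) = 14; EF_Task 4 = 14+5 = 19
ES_Task 5 = max(EF_Task 2=14, EF_Task 3=8) = 14; EF_Task 5 = 14+3 = 17
ES_Task 6 = 14; EF_Task 6 = 14+14 = 28
ES_Task 7 = max(EF_Task 1=4, EF_Task 6=28) = 28; EF_Task 7 = 28+14 = 42
ES_Task 8 = max(EF_Task 4=19, EF_Task 5=17, EF_Task 7=42) = 42; EF_Task 8 = 42+8 = 50
Expected project duration μ = 50 days. Critical path: Task 2 → Task 6 → Task 7 → Task 8.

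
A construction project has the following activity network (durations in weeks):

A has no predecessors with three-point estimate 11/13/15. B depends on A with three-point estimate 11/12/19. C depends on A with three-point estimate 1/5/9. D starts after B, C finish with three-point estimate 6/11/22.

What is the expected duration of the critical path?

38 weeks

te_A = (11 + 4·13 + 15)/6 = 78/6 = 13
te_B = (11 + 4·12 + 19)/6 = 78/6 = 13
te_C = (1 + 4·5 + 9)/6 = 30/6 = 5
te_D = (6 + 4·11 + 22)/6 = 72/6 = 12

Forward pass:
ES_A = 0; EF_A = 13
ES_B = 13; EF_B = 13+13 = 26
ES_C = 13; EF_C = 13+5 = 18
ES_D = max(EF_B=26, EF_C=18) = 26; EF_D = 26+12 = 38
Expected project duration μ = 38 weeks. Critical path: A → B → D.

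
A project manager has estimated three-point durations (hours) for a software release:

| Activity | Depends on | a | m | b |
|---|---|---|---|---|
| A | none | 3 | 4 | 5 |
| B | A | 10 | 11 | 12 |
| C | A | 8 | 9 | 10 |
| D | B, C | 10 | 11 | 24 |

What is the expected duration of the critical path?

te_A = (3 + 4·4 + 5)/6 = 24/6 = 4
te_B = (10 + 4·11 + 12)/6 = 66/6 = 11
te_C = (8 + 4·9 + 10)/6 = 54/6 = 9
te_D = (10 + 4·11 + 24)/6 = 78/6 = 13

Forward pass:
ES_A = 0; EF_A = 4
ES_B = 4; EF_B = 4+11 = 15
ES_C = 4; EF_C = 4+9 = 13
ES_D = max(EF_B=15, EF_C=13) = 15; EF_D = 15+13 = 28
Expected project duration μ = 28 hours. Critical path: A → B → D.

28 hours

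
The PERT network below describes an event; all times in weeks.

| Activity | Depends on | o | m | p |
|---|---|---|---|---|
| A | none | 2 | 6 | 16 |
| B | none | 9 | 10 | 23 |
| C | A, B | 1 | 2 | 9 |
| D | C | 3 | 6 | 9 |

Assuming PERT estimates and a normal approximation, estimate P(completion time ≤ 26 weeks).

te_A = (2 + 4·6 + 16)/6 = 42/6 = 7; σ²_A = ((16−2)/6)² = 5.444
te_B = (9 + 4·10 + 23)/6 = 72/6 = 12; σ²_B = ((23−9)/6)² = 5.444
te_C = (1 + 4·2 + 9)/6 = 18/6 = 3; σ²_C = ((9−1)/6)² = 1.778
te_D = (3 + 4·6 + 9)/6 = 36/6 = 6; σ²_D = ((9−3)/6)² = 1.000

Forward pass:
ES_A = 0; EF_A = 7
ES_B = 0; EF_B = 12
ES_C = max(EF_A=7, EF_B=12) = 12; EF_C = 12+3 = 15
ES_D = 15; EF_D = 15+6 = 21
Expected project duration μ = 21 weeks. Critical path: B → C → D.

Variance along critical path = 5.444 + 1.778 + 1.000 = 8.222; σ = √8.222 = 2.867 weeks.
Z = (26 − 21) / 2.867 = 1.744
P(T ≤ 26) = Φ(1.744) ≈ 0.959

0.959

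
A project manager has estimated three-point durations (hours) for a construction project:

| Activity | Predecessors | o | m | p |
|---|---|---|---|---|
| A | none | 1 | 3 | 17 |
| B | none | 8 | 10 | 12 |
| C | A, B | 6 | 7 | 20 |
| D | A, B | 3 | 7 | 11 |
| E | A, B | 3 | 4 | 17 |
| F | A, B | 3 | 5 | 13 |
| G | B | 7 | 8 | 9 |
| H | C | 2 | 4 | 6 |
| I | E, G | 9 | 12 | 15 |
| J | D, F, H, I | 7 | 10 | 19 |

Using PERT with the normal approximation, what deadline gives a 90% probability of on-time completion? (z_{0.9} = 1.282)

te_A = (1 + 4·3 + 17)/6 = 30/6 = 5; σ²_A = ((17−1)/6)² = 7.111
te_B = (8 + 4·10 + 12)/6 = 60/6 = 10; σ²_B = ((12−8)/6)² = 0.444
te_C = (6 + 4·7 + 20)/6 = 54/6 = 9; σ²_C = ((20−6)/6)² = 5.444
te_D = (3 + 4·7 + 11)/6 = 42/6 = 7; σ²_D = ((11−3)/6)² = 1.778
te_E = (3 + 4·4 + 17)/6 = 36/6 = 6; σ²_E = ((17−3)/6)² = 5.444
te_F = (3 + 4·5 + 13)/6 = 36/6 = 6; σ²_F = ((13−3)/6)² = 2.778
te_G = (7 + 4·8 + 9)/6 = 48/6 = 8; σ²_G = ((9−7)/6)² = 0.111
te_H = (2 + 4·4 + 6)/6 = 24/6 = 4; σ²_H = ((6−2)/6)² = 0.444
te_I = (9 + 4·12 + 15)/6 = 72/6 = 12; σ²_I = ((15−9)/6)² = 1.000
te_J = (7 + 4·10 + 19)/6 = 66/6 = 11; σ²_J = ((19−7)/6)² = 4.000

Forward pass:
ES_A = 0; EF_A = 5
ES_B = 0; EF_B = 10
ES_C = max(EF_A=5, EF_B=10) = 10; EF_C = 10+9 = 19
ES_D = max(EF_A=5, EF_B=10) = 10; EF_D = 10+7 = 17
ES_E = max(EF_A=5, EF_B=10) = 10; EF_E = 10+6 = 16
ES_F = max(EF_A=5, EF_B=10) = 10; EF_F = 10+6 = 16
ES_G = 10; EF_G = 10+8 = 18
ES_H = 19; EF_H = 19+4 = 23
ES_I = max(EF_E=16, EF_G=18) = 18; EF_I = 18+12 = 30
ES_J = max(EF_D=17, EF_F=16, EF_H=23, EF_I=30) = 30; EF_J = 30+11 = 41
Expected project duration μ = 41 hours. Critical path: B → G → I → J.

Variance along critical path = 0.444 + 0.111 + 1.000 + 4.000 = 5.556; σ = 2.357 hours.
D = μ + z·σ = 41 + 1.282·2.357 = 44.0 hours

44.0 hours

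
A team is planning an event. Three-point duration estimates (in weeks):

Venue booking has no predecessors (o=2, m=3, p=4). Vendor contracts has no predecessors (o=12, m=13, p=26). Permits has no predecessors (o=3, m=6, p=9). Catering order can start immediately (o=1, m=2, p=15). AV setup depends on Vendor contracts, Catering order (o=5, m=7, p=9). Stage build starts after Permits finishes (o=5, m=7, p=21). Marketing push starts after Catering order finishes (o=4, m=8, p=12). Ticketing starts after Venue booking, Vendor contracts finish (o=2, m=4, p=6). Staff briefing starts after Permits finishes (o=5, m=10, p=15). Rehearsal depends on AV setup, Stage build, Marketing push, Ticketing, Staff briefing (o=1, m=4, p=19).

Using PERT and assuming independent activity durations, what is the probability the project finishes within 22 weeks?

0.060

te_Venue booking = (2 + 4·3 + 4)/6 = 18/6 = 3; σ²_Venue booking = ((4−2)/6)² = 0.111
te_Vendor contracts = (12 + 4·13 + 26)/6 = 90/6 = 15; σ²_Vendor contracts = ((26−12)/6)² = 5.444
te_Permits = (3 + 4·6 + 9)/6 = 36/6 = 6; σ²_Permits = ((9−3)/6)² = 1.000
te_Catering order = (1 + 4·2 + 15)/6 = 24/6 = 4; σ²_Catering order = ((15−1)/6)² = 5.444
te_AV setup = (5 + 4·7 + 9)/6 = 42/6 = 7; σ²_AV setup = ((9−5)/6)² = 0.444
te_Stage build = (5 + 4·7 + 21)/6 = 54/6 = 9; σ²_Stage build = ((21−5)/6)² = 7.111
te_Marketing push = (4 + 4·8 + 12)/6 = 48/6 = 8; σ²_Marketing push = ((12−4)/6)² = 1.778
te_Ticketing = (2 + 4·4 + 6)/6 = 24/6 = 4; σ²_Ticketing = ((6−2)/6)² = 0.444
te_Staff briefing = (5 + 4·10 + 15)/6 = 60/6 = 10; σ²_Staff briefing = ((15−5)/6)² = 2.778
te_Rehearsal = (1 + 4·4 + 19)/6 = 36/6 = 6; σ²_Rehearsal = ((19−1)/6)² = 9.000

Forward pass:
ES_Venue booking = 0; EF_Venue booking = 3
ES_Vendor contracts = 0; EF_Vendor contracts = 15
ES_Permits = 0; EF_Permits = 6
ES_Catering order = 0; EF_Catering order = 4
ES_AV setup = max(EF_Vendor contracts=15, EF_Catering order=4) = 15; EF_AV setup = 15+7 = 22
ES_Stage build = 6; EF_Stage build = 6+9 = 15
ES_Marketing push = 4; EF_Marketing push = 4+8 = 12
ES_Ticketing = max(EF_Venue booking=3, EF_Vendor contracts=15) = 15; EF_Ticketing = 15+4 = 19
ES_Staff briefing = 6; EF_Staff briefing = 6+10 = 16
ES_Rehearsal = max(EF_AV setup=22, EF_Stage build=15, EF_Marketing push=12, EF_Ticketing=19, EF_Staff briefing=16) = 22; EF_Rehearsal = 22+6 = 28
Expected project duration μ = 28 weeks. Critical path: Vendor contracts → AV setup → Rehearsal.

Variance along critical path = 5.444 + 0.444 + 9.000 = 14.889; σ = √14.889 = 3.859 weeks.
Z = (22 − 28) / 3.859 = -1.555
P(T ≤ 22) = Φ(-1.555) ≈ 0.060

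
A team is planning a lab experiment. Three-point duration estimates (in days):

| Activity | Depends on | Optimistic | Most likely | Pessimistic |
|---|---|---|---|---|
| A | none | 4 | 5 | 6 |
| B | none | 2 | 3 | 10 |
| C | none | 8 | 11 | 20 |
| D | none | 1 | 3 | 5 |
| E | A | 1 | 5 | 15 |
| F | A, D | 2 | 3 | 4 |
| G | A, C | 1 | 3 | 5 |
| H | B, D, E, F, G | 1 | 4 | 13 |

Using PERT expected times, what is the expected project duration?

20 days

te_A = (4 + 4·5 + 6)/6 = 30/6 = 5
te_B = (2 + 4·3 + 10)/6 = 24/6 = 4
te_C = (8 + 4·11 + 20)/6 = 72/6 = 12
te_D = (1 + 4·3 + 5)/6 = 18/6 = 3
te_E = (1 + 4·5 + 15)/6 = 36/6 = 6
te_F = (2 + 4·3 + 4)/6 = 18/6 = 3
te_G = (1 + 4·3 + 5)/6 = 18/6 = 3
te_H = (1 + 4·4 + 13)/6 = 30/6 = 5

Forward pass:
ES_A = 0; EF_A = 5
ES_B = 0; EF_B = 4
ES_C = 0; EF_C = 12
ES_D = 0; EF_D = 3
ES_E = 5; EF_E = 5+6 = 11
ES_F = max(EF_A=5, EF_D=3) = 5; EF_F = 5+3 = 8
ES_G = max(EF_A=5, EF_C=12) = 12; EF_G = 12+3 = 15
ES_H = max(EF_B=4, EF_D=3, EF_E=11, EF_F=8, EF_G=15) = 15; EF_H = 15+5 = 20
Expected project duration μ = 20 days. Critical path: C → G → H.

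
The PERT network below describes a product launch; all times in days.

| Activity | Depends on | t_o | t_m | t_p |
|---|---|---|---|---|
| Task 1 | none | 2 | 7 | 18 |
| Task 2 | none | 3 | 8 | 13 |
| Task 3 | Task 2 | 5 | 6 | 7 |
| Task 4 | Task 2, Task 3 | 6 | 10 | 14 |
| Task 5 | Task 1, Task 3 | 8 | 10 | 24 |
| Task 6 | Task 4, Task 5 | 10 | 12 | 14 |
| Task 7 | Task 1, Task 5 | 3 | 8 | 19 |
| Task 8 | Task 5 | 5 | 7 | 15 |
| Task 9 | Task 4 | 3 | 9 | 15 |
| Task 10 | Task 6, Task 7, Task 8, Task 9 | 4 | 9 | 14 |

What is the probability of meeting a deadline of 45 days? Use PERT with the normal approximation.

0.291

te_Task 1 = (2 + 4·7 + 18)/6 = 48/6 = 8; σ²_Task 1 = ((18−2)/6)² = 7.111
te_Task 2 = (3 + 4·8 + 13)/6 = 48/6 = 8; σ²_Task 2 = ((13−3)/6)² = 2.778
te_Task 3 = (5 + 4·6 + 7)/6 = 36/6 = 6; σ²_Task 3 = ((7−5)/6)² = 0.111
te_Task 4 = (6 + 4·10 + 14)/6 = 60/6 = 10; σ²_Task 4 = ((14−6)/6)² = 1.778
te_Task 5 = (8 + 4·10 + 24)/6 = 72/6 = 12; σ²_Task 5 = ((24−8)/6)² = 7.111
te_Task 6 = (10 + 4·12 + 14)/6 = 72/6 = 12; σ²_Task 6 = ((14−10)/6)² = 0.444
te_Task 7 = (3 + 4·8 + 19)/6 = 54/6 = 9; σ²_Task 7 = ((19−3)/6)² = 7.111
te_Task 8 = (5 + 4·7 + 15)/6 = 48/6 = 8; σ²_Task 8 = ((15−5)/6)² = 2.778
te_Task 9 = (3 + 4·9 + 15)/6 = 54/6 = 9; σ²_Task 9 = ((15−3)/6)² = 4.000
te_Task 10 = (4 + 4·9 + 14)/6 = 54/6 = 9; σ²_Task 10 = ((14−4)/6)² = 2.778

Forward pass:
ES_Task 1 = 0; EF_Task 1 = 8
ES_Task 2 = 0; EF_Task 2 = 8
ES_Task 3 = 8; EF_Task 3 = 8+6 = 14
ES_Task 4 = max(EF_Task 2=8, EF_Task 3=14) = 14; EF_Task 4 = 14+10 = 24
ES_Task 5 = max(EF_Task 1=8, EF_Task 3=14) = 14; EF_Task 5 = 14+12 = 26
ES_Task 6 = max(EF_Task 4=24, EF_Task 5=26) = 26; EF_Task 6 = 26+12 = 38
ES_Task 7 = max(EF_Task 1=8, EF_Task 5=26) = 26; EF_Task 7 = 26+9 = 35
ES_Task 8 = 26; EF_Task 8 = 26+8 = 34
ES_Task 9 = 24; EF_Task 9 = 24+9 = 33
ES_Task 10 = max(EF_Task 6=38, EF_Task 7=35, EF_Task 8=34, EF_Task 9=33) = 38; EF_Task 10 = 38+9 = 47
Expected project duration μ = 47 days. Critical path: Task 2 → Task 3 → Task 5 → Task 6 → Task 10.

Variance along critical path = 2.778 + 0.111 + 7.111 + 0.444 + 2.778 = 13.222; σ = √13.222 = 3.636 days.
Z = (45 − 47) / 3.636 = -0.550
P(T ≤ 45) = Φ(-0.550) ≈ 0.291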